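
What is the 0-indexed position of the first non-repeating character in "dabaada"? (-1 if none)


Input: dabaada
Character frequencies:
  'a': 4
  'b': 1
  'd': 2
Scanning left to right for freq == 1:
  Position 0 ('d'): freq=2, skip
  Position 1 ('a'): freq=4, skip
  Position 2 ('b'): unique! => answer = 2

2


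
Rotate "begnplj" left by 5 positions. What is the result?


Input: "begnplj", rotate left by 5
First 5 characters: "begnp"
Remaining characters: "lj"
Concatenate remaining + first: "lj" + "begnp" = "ljbegnp"

ljbegnp


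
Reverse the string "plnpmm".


Input: plnpmm
Reading characters right to left:
  Position 5: 'm'
  Position 4: 'm'
  Position 3: 'p'
  Position 2: 'n'
  Position 1: 'l'
  Position 0: 'p'
Reversed: mmpnlp

mmpnlp


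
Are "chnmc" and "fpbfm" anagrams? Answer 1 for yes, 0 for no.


Strings: "chnmc", "fpbfm"
Sorted first:  cchmn
Sorted second: bffmp
Differ at position 0: 'c' vs 'b' => not anagrams

0


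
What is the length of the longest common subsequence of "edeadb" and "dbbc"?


LCS of "edeadb" and "dbbc"
DP table:
           d    b    b    c
      0    0    0    0    0
  e   0    0    0    0    0
  d   0    1    1    1    1
  e   0    1    1    1    1
  a   0    1    1    1    1
  d   0    1    1    1    1
  b   0    1    2    2    2
LCS length = dp[6][4] = 2

2


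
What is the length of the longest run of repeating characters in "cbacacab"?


Input: "cbacacab"
Scanning for longest run:
  Position 1 ('b'): new char, reset run to 1
  Position 2 ('a'): new char, reset run to 1
  Position 3 ('c'): new char, reset run to 1
  Position 4 ('a'): new char, reset run to 1
  Position 5 ('c'): new char, reset run to 1
  Position 6 ('a'): new char, reset run to 1
  Position 7 ('b'): new char, reset run to 1
Longest run: 'c' with length 1

1


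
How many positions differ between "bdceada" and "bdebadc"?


Comparing "bdceada" and "bdebadc" position by position:
  Position 0: 'b' vs 'b' => same
  Position 1: 'd' vs 'd' => same
  Position 2: 'c' vs 'e' => DIFFER
  Position 3: 'e' vs 'b' => DIFFER
  Position 4: 'a' vs 'a' => same
  Position 5: 'd' vs 'd' => same
  Position 6: 'a' vs 'c' => DIFFER
Positions that differ: 3

3


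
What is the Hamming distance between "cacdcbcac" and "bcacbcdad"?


Comparing "cacdcbcac" and "bcacbcdad" position by position:
  Position 0: 'c' vs 'b' => differ
  Position 1: 'a' vs 'c' => differ
  Position 2: 'c' vs 'a' => differ
  Position 3: 'd' vs 'c' => differ
  Position 4: 'c' vs 'b' => differ
  Position 5: 'b' vs 'c' => differ
  Position 6: 'c' vs 'd' => differ
  Position 7: 'a' vs 'a' => same
  Position 8: 'c' vs 'd' => differ
Total differences (Hamming distance): 8

8


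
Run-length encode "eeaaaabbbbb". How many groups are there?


Input: eeaaaabbbbb
Scanning for consecutive runs:
  Group 1: 'e' x 2 (positions 0-1)
  Group 2: 'a' x 4 (positions 2-5)
  Group 3: 'b' x 5 (positions 6-10)
Total groups: 3

3


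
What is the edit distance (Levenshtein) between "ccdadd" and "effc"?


Computing edit distance: "ccdadd" -> "effc"
DP table:
           e    f    f    c
      0    1    2    3    4
  c   1    1    2    3    3
  c   2    2    2    3    3
  d   3    3    3    3    4
  a   4    4    4    4    4
  d   5    5    5    5    5
  d   6    6    6    6    6
Edit distance = dp[6][4] = 6

6


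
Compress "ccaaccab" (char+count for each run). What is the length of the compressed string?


Input: ccaaccab
Runs:
  'c' x 2 => "c2"
  'a' x 2 => "a2"
  'c' x 2 => "c2"
  'a' x 1 => "a1"
  'b' x 1 => "b1"
Compressed: "c2a2c2a1b1"
Compressed length: 10

10


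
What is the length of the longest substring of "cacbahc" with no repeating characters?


Input: "cacbahc"
Sliding window (track last position of each char):
  Position 0 ('c'): window [0,0] length 1 -- new best
  Position 1 ('a'): window [0,1] length 2 -- new best
  Position 2 ('c'): repeat (last at 0), move window start to 1
  Position 2 ('c'): window [1,2] length 2
  Position 3 ('b'): window [1,3] length 3 -- new best
  Position 4 ('a'): repeat (last at 1), move window start to 2
  Position 4 ('a'): window [2,4] length 3
  Position 5 ('h'): window [2,5] length 4 -- new best
  Position 6 ('c'): repeat (last at 2), move window start to 3
  Position 6 ('c'): window [3,6] length 4
Longest substring with no repeats: "cbah" with length 4

4


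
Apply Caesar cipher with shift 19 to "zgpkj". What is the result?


Caesar cipher: shift "zgpkj" by 19
  'z' (pos 25) + 19 = pos 18 = 's'
  'g' (pos 6) + 19 = pos 25 = 'z'
  'p' (pos 15) + 19 = pos 8 = 'i'
  'k' (pos 10) + 19 = pos 3 = 'd'
  'j' (pos 9) + 19 = pos 2 = 'c'
Result: szidc

szidc


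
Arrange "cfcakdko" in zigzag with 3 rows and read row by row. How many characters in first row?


Zigzag "cfcakdko" into 3 rows:
Placing characters:
  'c' => row 0
  'f' => row 1
  'c' => row 2
  'a' => row 1
  'k' => row 0
  'd' => row 1
  'k' => row 2
  'o' => row 1
Rows:
  Row 0: "ck"
  Row 1: "fado"
  Row 2: "ck"
First row length: 2

2


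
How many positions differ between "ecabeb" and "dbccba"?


Comparing "ecabeb" and "dbccba" position by position:
  Position 0: 'e' vs 'd' => DIFFER
  Position 1: 'c' vs 'b' => DIFFER
  Position 2: 'a' vs 'c' => DIFFER
  Position 3: 'b' vs 'c' => DIFFER
  Position 4: 'e' vs 'b' => DIFFER
  Position 5: 'b' vs 'a' => DIFFER
Positions that differ: 6

6


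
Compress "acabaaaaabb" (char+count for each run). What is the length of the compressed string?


Input: acabaaaaabb
Runs:
  'a' x 1 => "a1"
  'c' x 1 => "c1"
  'a' x 1 => "a1"
  'b' x 1 => "b1"
  'a' x 5 => "a5"
  'b' x 2 => "b2"
Compressed: "a1c1a1b1a5b2"
Compressed length: 12

12


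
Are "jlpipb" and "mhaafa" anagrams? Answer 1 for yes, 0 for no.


Strings: "jlpipb", "mhaafa"
Sorted first:  bijlpp
Sorted second: aaafhm
Differ at position 0: 'b' vs 'a' => not anagrams

0


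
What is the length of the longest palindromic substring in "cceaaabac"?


Input: "cceaaabac"
Checking substrings for palindromes:
  [3:6] "aaa" (len 3) => palindrome
  [5:8] "aba" (len 3) => palindrome
  [0:2] "cc" (len 2) => palindrome
  [3:5] "aa" (len 2) => palindrome
  [4:6] "aa" (len 2) => palindrome
Longest palindromic substring: "aaa" with length 3

3


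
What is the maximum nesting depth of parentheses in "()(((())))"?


Input: "()(((())))"
Tracking depth:
  Position 0 '(': depth becomes 1
  Position 1 ')': depth becomes 0
  Position 2 '(': depth becomes 1
  Position 3 '(': depth becomes 2
  Position 4 '(': depth becomes 3
  Position 5 '(': depth becomes 4
  Position 6 ')': depth becomes 3
  Position 7 ')': depth becomes 2
  Position 8 ')': depth becomes 1
  Position 9 ')': depth becomes 0
Maximum depth reached: 4

4


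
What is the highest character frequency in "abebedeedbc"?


Input: abebedeedbc
Character counts:
  'a': 1
  'b': 3
  'c': 1
  'd': 2
  'e': 4
Maximum frequency: 4

4


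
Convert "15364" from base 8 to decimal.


Input: "15364" in base 8
Positional expansion:
  Digit '1' (value 1) x 8^4 = 4096
  Digit '5' (value 5) x 8^3 = 2560
  Digit '3' (value 3) x 8^2 = 192
  Digit '6' (value 6) x 8^1 = 48
  Digit '4' (value 4) x 8^0 = 4
Sum = 6900

6900


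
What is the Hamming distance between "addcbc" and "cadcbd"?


Comparing "addcbc" and "cadcbd" position by position:
  Position 0: 'a' vs 'c' => differ
  Position 1: 'd' vs 'a' => differ
  Position 2: 'd' vs 'd' => same
  Position 3: 'c' vs 'c' => same
  Position 4: 'b' vs 'b' => same
  Position 5: 'c' vs 'd' => differ
Total differences (Hamming distance): 3

3


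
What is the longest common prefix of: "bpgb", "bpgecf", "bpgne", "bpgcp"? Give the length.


Words: bpgb, bpgecf, bpgne, bpgcp
  Position 0: all 'b' => match
  Position 1: all 'p' => match
  Position 2: all 'g' => match
  Position 3: ('b', 'e', 'n', 'c') => mismatch, stop
LCP = "bpg" (length 3)

3


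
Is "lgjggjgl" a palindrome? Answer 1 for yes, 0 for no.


Input: lgjggjgl
Reversed: lgjggjgl
  Compare pos 0 ('l') with pos 7 ('l'): match
  Compare pos 1 ('g') with pos 6 ('g'): match
  Compare pos 2 ('j') with pos 5 ('j'): match
  Compare pos 3 ('g') with pos 4 ('g'): match
Result: palindrome

1


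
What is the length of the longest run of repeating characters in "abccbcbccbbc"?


Input: "abccbcbccbbc"
Scanning for longest run:
  Position 1 ('b'): new char, reset run to 1
  Position 2 ('c'): new char, reset run to 1
  Position 3 ('c'): continues run of 'c', length=2
  Position 4 ('b'): new char, reset run to 1
  Position 5 ('c'): new char, reset run to 1
  Position 6 ('b'): new char, reset run to 1
  Position 7 ('c'): new char, reset run to 1
  Position 8 ('c'): continues run of 'c', length=2
  Position 9 ('b'): new char, reset run to 1
  Position 10 ('b'): continues run of 'b', length=2
  Position 11 ('c'): new char, reset run to 1
Longest run: 'c' with length 2

2


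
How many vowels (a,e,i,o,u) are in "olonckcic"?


Input: olonckcic
Checking each character:
  'o' at position 0: vowel (running total: 1)
  'l' at position 1: consonant
  'o' at position 2: vowel (running total: 2)
  'n' at position 3: consonant
  'c' at position 4: consonant
  'k' at position 5: consonant
  'c' at position 6: consonant
  'i' at position 7: vowel (running total: 3)
  'c' at position 8: consonant
Total vowels: 3

3


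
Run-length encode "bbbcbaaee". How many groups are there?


Input: bbbcbaaee
Scanning for consecutive runs:
  Group 1: 'b' x 3 (positions 0-2)
  Group 2: 'c' x 1 (positions 3-3)
  Group 3: 'b' x 1 (positions 4-4)
  Group 4: 'a' x 2 (positions 5-6)
  Group 5: 'e' x 2 (positions 7-8)
Total groups: 5

5


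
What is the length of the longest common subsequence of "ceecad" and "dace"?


LCS of "ceecad" and "dace"
DP table:
           d    a    c    e
      0    0    0    0    0
  c   0    0    0    1    1
  e   0    0    0    1    2
  e   0    0    0    1    2
  c   0    0    0    1    2
  a   0    0    1    1    2
  d   0    1    1    1    2
LCS length = dp[6][4] = 2

2


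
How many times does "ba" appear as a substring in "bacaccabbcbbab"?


Searching for "ba" in "bacaccabbcbbab"
Scanning each position:
  Position 0: "ba" => MATCH
  Position 1: "ac" => no
  Position 2: "ca" => no
  Position 3: "ac" => no
  Position 4: "cc" => no
  Position 5: "ca" => no
  Position 6: "ab" => no
  Position 7: "bb" => no
  Position 8: "bc" => no
  Position 9: "cb" => no
  Position 10: "bb" => no
  Position 11: "ba" => MATCH
  Position 12: "ab" => no
Total occurrences: 2

2


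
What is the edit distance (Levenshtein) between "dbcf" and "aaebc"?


Computing edit distance: "dbcf" -> "aaebc"
DP table:
           a    a    e    b    c
      0    1    2    3    4    5
  d   1    1    2    3    4    5
  b   2    2    2    3    3    4
  c   3    3    3    3    4    3
  f   4    4    4    4    4    4
Edit distance = dp[4][5] = 4

4


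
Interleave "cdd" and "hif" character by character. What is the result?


Interleaving "cdd" and "hif":
  Position 0: 'c' from first, 'h' from second => "ch"
  Position 1: 'd' from first, 'i' from second => "di"
  Position 2: 'd' from first, 'f' from second => "df"
Result: chdidf

chdidf


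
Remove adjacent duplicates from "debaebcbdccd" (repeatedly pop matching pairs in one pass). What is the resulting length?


Input: debaebcbdccd
Stack-based adjacent duplicate removal:
  Read 'd': push. Stack: d
  Read 'e': push. Stack: de
  Read 'b': push. Stack: deb
  Read 'a': push. Stack: deba
  Read 'e': push. Stack: debae
  Read 'b': push. Stack: debaeb
  Read 'c': push. Stack: debaebc
  Read 'b': push. Stack: debaebcb
  Read 'd': push. Stack: debaebcbd
  Read 'c': push. Stack: debaebcbdc
  Read 'c': matches stack top 'c' => pop. Stack: debaebcbd
  Read 'd': matches stack top 'd' => pop. Stack: debaebcb
Final stack: "debaebcb" (length 8)

8


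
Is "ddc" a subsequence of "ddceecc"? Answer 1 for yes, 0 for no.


Check if "ddc" is a subsequence of "ddceecc"
Greedy scan:
  Position 0 ('d'): matches sub[0] = 'd'
  Position 1 ('d'): matches sub[1] = 'd'
  Position 2 ('c'): matches sub[2] = 'c'
  Position 3 ('e'): no match needed
  Position 4 ('e'): no match needed
  Position 5 ('c'): no match needed
  Position 6 ('c'): no match needed
All 3 characters matched => is a subsequence

1


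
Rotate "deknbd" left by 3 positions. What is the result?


Input: "deknbd", rotate left by 3
First 3 characters: "dek"
Remaining characters: "nbd"
Concatenate remaining + first: "nbd" + "dek" = "nbddek"

nbddek


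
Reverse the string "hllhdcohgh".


Input: hllhdcohgh
Reading characters right to left:
  Position 9: 'h'
  Position 8: 'g'
  Position 7: 'h'
  Position 6: 'o'
  Position 5: 'c'
  Position 4: 'd'
  Position 3: 'h'
  Position 2: 'l'
  Position 1: 'l'
  Position 0: 'h'
Reversed: hghocdhllh

hghocdhllh


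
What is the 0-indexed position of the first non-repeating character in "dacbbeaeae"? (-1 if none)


Input: dacbbeaeae
Character frequencies:
  'a': 3
  'b': 2
  'c': 1
  'd': 1
  'e': 3
Scanning left to right for freq == 1:
  Position 0 ('d'): unique! => answer = 0

0


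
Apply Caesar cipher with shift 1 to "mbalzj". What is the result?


Caesar cipher: shift "mbalzj" by 1
  'm' (pos 12) + 1 = pos 13 = 'n'
  'b' (pos 1) + 1 = pos 2 = 'c'
  'a' (pos 0) + 1 = pos 1 = 'b'
  'l' (pos 11) + 1 = pos 12 = 'm'
  'z' (pos 25) + 1 = pos 0 = 'a'
  'j' (pos 9) + 1 = pos 10 = 'k'
Result: ncbmak

ncbmak


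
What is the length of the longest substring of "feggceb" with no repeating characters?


Input: "feggceb"
Sliding window (track last position of each char):
  Position 0 ('f'): window [0,0] length 1 -- new best
  Position 1 ('e'): window [0,1] length 2 -- new best
  Position 2 ('g'): window [0,2] length 3 -- new best
  Position 3 ('g'): repeat (last at 2), move window start to 3
  Position 3 ('g'): window [3,3] length 1
  Position 4 ('c'): window [3,4] length 2
  Position 5 ('e'): window [3,5] length 3
  Position 6 ('b'): window [3,6] length 4 -- new best
Longest substring with no repeats: "gceb" with length 4

4


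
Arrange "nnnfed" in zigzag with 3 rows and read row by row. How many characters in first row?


Zigzag "nnnfed" into 3 rows:
Placing characters:
  'n' => row 0
  'n' => row 1
  'n' => row 2
  'f' => row 1
  'e' => row 0
  'd' => row 1
Rows:
  Row 0: "ne"
  Row 1: "nfd"
  Row 2: "n"
First row length: 2

2


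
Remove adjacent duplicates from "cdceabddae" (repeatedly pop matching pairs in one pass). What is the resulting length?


Input: cdceabddae
Stack-based adjacent duplicate removal:
  Read 'c': push. Stack: c
  Read 'd': push. Stack: cd
  Read 'c': push. Stack: cdc
  Read 'e': push. Stack: cdce
  Read 'a': push. Stack: cdcea
  Read 'b': push. Stack: cdceab
  Read 'd': push. Stack: cdceabd
  Read 'd': matches stack top 'd' => pop. Stack: cdceab
  Read 'a': push. Stack: cdceaba
  Read 'e': push. Stack: cdceabae
Final stack: "cdceabae" (length 8)

8


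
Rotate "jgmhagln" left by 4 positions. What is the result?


Input: "jgmhagln", rotate left by 4
First 4 characters: "jgmh"
Remaining characters: "agln"
Concatenate remaining + first: "agln" + "jgmh" = "aglnjgmh"

aglnjgmh


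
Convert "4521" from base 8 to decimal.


Input: "4521" in base 8
Positional expansion:
  Digit '4' (value 4) x 8^3 = 2048
  Digit '5' (value 5) x 8^2 = 320
  Digit '2' (value 2) x 8^1 = 16
  Digit '1' (value 1) x 8^0 = 1
Sum = 2385

2385


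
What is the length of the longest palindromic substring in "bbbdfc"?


Input: "bbbdfc"
Checking substrings for palindromes:
  [0:3] "bbb" (len 3) => palindrome
  [0:2] "bb" (len 2) => palindrome
  [1:3] "bb" (len 2) => palindrome
Longest palindromic substring: "bbb" with length 3

3


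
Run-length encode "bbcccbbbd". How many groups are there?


Input: bbcccbbbd
Scanning for consecutive runs:
  Group 1: 'b' x 2 (positions 0-1)
  Group 2: 'c' x 3 (positions 2-4)
  Group 3: 'b' x 3 (positions 5-7)
  Group 4: 'd' x 1 (positions 8-8)
Total groups: 4

4


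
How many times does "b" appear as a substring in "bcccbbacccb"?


Searching for "b" in "bcccbbacccb"
Scanning each position:
  Position 0: "b" => MATCH
  Position 1: "c" => no
  Position 2: "c" => no
  Position 3: "c" => no
  Position 4: "b" => MATCH
  Position 5: "b" => MATCH
  Position 6: "a" => no
  Position 7: "c" => no
  Position 8: "c" => no
  Position 9: "c" => no
  Position 10: "b" => MATCH
Total occurrences: 4

4


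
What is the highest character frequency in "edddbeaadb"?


Input: edddbeaadb
Character counts:
  'a': 2
  'b': 2
  'd': 4
  'e': 2
Maximum frequency: 4

4


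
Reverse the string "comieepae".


Input: comieepae
Reading characters right to left:
  Position 8: 'e'
  Position 7: 'a'
  Position 6: 'p'
  Position 5: 'e'
  Position 4: 'e'
  Position 3: 'i'
  Position 2: 'm'
  Position 1: 'o'
  Position 0: 'c'
Reversed: eapeeimoc

eapeeimoc


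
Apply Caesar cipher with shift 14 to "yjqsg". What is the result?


Caesar cipher: shift "yjqsg" by 14
  'y' (pos 24) + 14 = pos 12 = 'm'
  'j' (pos 9) + 14 = pos 23 = 'x'
  'q' (pos 16) + 14 = pos 4 = 'e'
  's' (pos 18) + 14 = pos 6 = 'g'
  'g' (pos 6) + 14 = pos 20 = 'u'
Result: mxegu

mxegu


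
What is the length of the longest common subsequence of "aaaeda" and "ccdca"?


LCS of "aaaeda" and "ccdca"
DP table:
           c    c    d    c    a
      0    0    0    0    0    0
  a   0    0    0    0    0    1
  a   0    0    0    0    0    1
  a   0    0    0    0    0    1
  e   0    0    0    0    0    1
  d   0    0    0    1    1    1
  a   0    0    0    1    1    2
LCS length = dp[6][5] = 2

2


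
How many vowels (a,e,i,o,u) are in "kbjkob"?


Input: kbjkob
Checking each character:
  'k' at position 0: consonant
  'b' at position 1: consonant
  'j' at position 2: consonant
  'k' at position 3: consonant
  'o' at position 4: vowel (running total: 1)
  'b' at position 5: consonant
Total vowels: 1

1


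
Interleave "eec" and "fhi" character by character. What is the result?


Interleaving "eec" and "fhi":
  Position 0: 'e' from first, 'f' from second => "ef"
  Position 1: 'e' from first, 'h' from second => "eh"
  Position 2: 'c' from first, 'i' from second => "ci"
Result: efehci

efehci


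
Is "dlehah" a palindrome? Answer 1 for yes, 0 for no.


Input: dlehah
Reversed: haheld
  Compare pos 0 ('d') with pos 5 ('h'): MISMATCH
  Compare pos 1 ('l') with pos 4 ('a'): MISMATCH
  Compare pos 2 ('e') with pos 3 ('h'): MISMATCH
Result: not a palindrome

0


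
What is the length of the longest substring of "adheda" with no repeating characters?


Input: "adheda"
Sliding window (track last position of each char):
  Position 0 ('a'): window [0,0] length 1 -- new best
  Position 1 ('d'): window [0,1] length 2 -- new best
  Position 2 ('h'): window [0,2] length 3 -- new best
  Position 3 ('e'): window [0,3] length 4 -- new best
  Position 4 ('d'): repeat (last at 1), move window start to 2
  Position 4 ('d'): window [2,4] length 3
  Position 5 ('a'): window [2,5] length 4
Longest substring with no repeats: "adhe" with length 4

4


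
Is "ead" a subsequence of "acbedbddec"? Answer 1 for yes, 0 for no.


Check if "ead" is a subsequence of "acbedbddec"
Greedy scan:
  Position 0 ('a'): no match needed
  Position 1 ('c'): no match needed
  Position 2 ('b'): no match needed
  Position 3 ('e'): matches sub[0] = 'e'
  Position 4 ('d'): no match needed
  Position 5 ('b'): no match needed
  Position 6 ('d'): no match needed
  Position 7 ('d'): no match needed
  Position 8 ('e'): no match needed
  Position 9 ('c'): no match needed
Only matched 1/3 characters => not a subsequence

0


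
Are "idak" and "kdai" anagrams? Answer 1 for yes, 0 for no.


Strings: "idak", "kdai"
Sorted first:  adik
Sorted second: adik
Sorted forms match => anagrams

1


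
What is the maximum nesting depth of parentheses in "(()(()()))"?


Input: "(()(()()))"
Tracking depth:
  Position 0 '(': depth becomes 1
  Position 1 '(': depth becomes 2
  Position 2 ')': depth becomes 1
  Position 3 '(': depth becomes 2
  Position 4 '(': depth becomes 3
  Position 5 ')': depth becomes 2
  Position 6 '(': depth becomes 3
  Position 7 ')': depth becomes 2
  Position 8 ')': depth becomes 1
  Position 9 ')': depth becomes 0
Maximum depth reached: 3

3


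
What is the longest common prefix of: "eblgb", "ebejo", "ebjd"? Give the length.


Words: eblgb, ebejo, ebjd
  Position 0: all 'e' => match
  Position 1: all 'b' => match
  Position 2: ('l', 'e', 'j') => mismatch, stop
LCP = "eb" (length 2)

2


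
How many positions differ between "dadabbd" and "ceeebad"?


Comparing "dadabbd" and "ceeebad" position by position:
  Position 0: 'd' vs 'c' => DIFFER
  Position 1: 'a' vs 'e' => DIFFER
  Position 2: 'd' vs 'e' => DIFFER
  Position 3: 'a' vs 'e' => DIFFER
  Position 4: 'b' vs 'b' => same
  Position 5: 'b' vs 'a' => DIFFER
  Position 6: 'd' vs 'd' => same
Positions that differ: 5

5


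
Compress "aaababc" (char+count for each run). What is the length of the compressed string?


Input: aaababc
Runs:
  'a' x 3 => "a3"
  'b' x 1 => "b1"
  'a' x 1 => "a1"
  'b' x 1 => "b1"
  'c' x 1 => "c1"
Compressed: "a3b1a1b1c1"
Compressed length: 10

10


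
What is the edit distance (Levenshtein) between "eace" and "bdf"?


Computing edit distance: "eace" -> "bdf"
DP table:
           b    d    f
      0    1    2    3
  e   1    1    2    3
  a   2    2    2    3
  c   3    3    3    3
  e   4    4    4    4
Edit distance = dp[4][3] = 4

4


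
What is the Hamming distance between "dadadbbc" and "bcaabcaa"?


Comparing "dadadbbc" and "bcaabcaa" position by position:
  Position 0: 'd' vs 'b' => differ
  Position 1: 'a' vs 'c' => differ
  Position 2: 'd' vs 'a' => differ
  Position 3: 'a' vs 'a' => same
  Position 4: 'd' vs 'b' => differ
  Position 5: 'b' vs 'c' => differ
  Position 6: 'b' vs 'a' => differ
  Position 7: 'c' vs 'a' => differ
Total differences (Hamming distance): 7

7


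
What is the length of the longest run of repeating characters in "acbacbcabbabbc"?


Input: "acbacbcabbabbc"
Scanning for longest run:
  Position 1 ('c'): new char, reset run to 1
  Position 2 ('b'): new char, reset run to 1
  Position 3 ('a'): new char, reset run to 1
  Position 4 ('c'): new char, reset run to 1
  Position 5 ('b'): new char, reset run to 1
  Position 6 ('c'): new char, reset run to 1
  Position 7 ('a'): new char, reset run to 1
  Position 8 ('b'): new char, reset run to 1
  Position 9 ('b'): continues run of 'b', length=2
  Position 10 ('a'): new char, reset run to 1
  Position 11 ('b'): new char, reset run to 1
  Position 12 ('b'): continues run of 'b', length=2
  Position 13 ('c'): new char, reset run to 1
Longest run: 'b' with length 2

2


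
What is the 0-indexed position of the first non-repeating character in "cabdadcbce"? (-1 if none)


Input: cabdadcbce
Character frequencies:
  'a': 2
  'b': 2
  'c': 3
  'd': 2
  'e': 1
Scanning left to right for freq == 1:
  Position 0 ('c'): freq=3, skip
  Position 1 ('a'): freq=2, skip
  Position 2 ('b'): freq=2, skip
  Position 3 ('d'): freq=2, skip
  Position 4 ('a'): freq=2, skip
  Position 5 ('d'): freq=2, skip
  Position 6 ('c'): freq=3, skip
  Position 7 ('b'): freq=2, skip
  Position 8 ('c'): freq=3, skip
  Position 9 ('e'): unique! => answer = 9

9


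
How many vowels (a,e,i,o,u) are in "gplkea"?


Input: gplkea
Checking each character:
  'g' at position 0: consonant
  'p' at position 1: consonant
  'l' at position 2: consonant
  'k' at position 3: consonant
  'e' at position 4: vowel (running total: 1)
  'a' at position 5: vowel (running total: 2)
Total vowels: 2

2


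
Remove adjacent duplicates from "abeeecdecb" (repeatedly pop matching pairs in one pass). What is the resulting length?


Input: abeeecdecb
Stack-based adjacent duplicate removal:
  Read 'a': push. Stack: a
  Read 'b': push. Stack: ab
  Read 'e': push. Stack: abe
  Read 'e': matches stack top 'e' => pop. Stack: ab
  Read 'e': push. Stack: abe
  Read 'c': push. Stack: abec
  Read 'd': push. Stack: abecd
  Read 'e': push. Stack: abecde
  Read 'c': push. Stack: abecdec
  Read 'b': push. Stack: abecdecb
Final stack: "abecdecb" (length 8)

8


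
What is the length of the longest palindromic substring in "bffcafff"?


Input: "bffcafff"
Checking substrings for palindromes:
  [5:8] "fff" (len 3) => palindrome
  [1:3] "ff" (len 2) => palindrome
  [5:7] "ff" (len 2) => palindrome
  [6:8] "ff" (len 2) => palindrome
Longest palindromic substring: "fff" with length 3

3


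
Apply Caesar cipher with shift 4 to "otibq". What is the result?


Caesar cipher: shift "otibq" by 4
  'o' (pos 14) + 4 = pos 18 = 's'
  't' (pos 19) + 4 = pos 23 = 'x'
  'i' (pos 8) + 4 = pos 12 = 'm'
  'b' (pos 1) + 4 = pos 5 = 'f'
  'q' (pos 16) + 4 = pos 20 = 'u'
Result: sxmfu

sxmfu


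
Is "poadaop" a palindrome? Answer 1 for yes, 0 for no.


Input: poadaop
Reversed: poadaop
  Compare pos 0 ('p') with pos 6 ('p'): match
  Compare pos 1 ('o') with pos 5 ('o'): match
  Compare pos 2 ('a') with pos 4 ('a'): match
Result: palindrome

1


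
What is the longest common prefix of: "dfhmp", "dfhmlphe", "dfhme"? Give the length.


Words: dfhmp, dfhmlphe, dfhme
  Position 0: all 'd' => match
  Position 1: all 'f' => match
  Position 2: all 'h' => match
  Position 3: all 'm' => match
  Position 4: ('p', 'l', 'e') => mismatch, stop
LCP = "dfhm" (length 4)

4


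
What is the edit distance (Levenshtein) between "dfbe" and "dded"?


Computing edit distance: "dfbe" -> "dded"
DP table:
           d    d    e    d
      0    1    2    3    4
  d   1    0    1    2    3
  f   2    1    1    2    3
  b   3    2    2    2    3
  e   4    3    3    2    3
Edit distance = dp[4][4] = 3

3


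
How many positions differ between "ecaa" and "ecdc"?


Comparing "ecaa" and "ecdc" position by position:
  Position 0: 'e' vs 'e' => same
  Position 1: 'c' vs 'c' => same
  Position 2: 'a' vs 'd' => DIFFER
  Position 3: 'a' vs 'c' => DIFFER
Positions that differ: 2

2


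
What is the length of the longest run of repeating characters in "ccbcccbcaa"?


Input: "ccbcccbcaa"
Scanning for longest run:
  Position 1 ('c'): continues run of 'c', length=2
  Position 2 ('b'): new char, reset run to 1
  Position 3 ('c'): new char, reset run to 1
  Position 4 ('c'): continues run of 'c', length=2
  Position 5 ('c'): continues run of 'c', length=3
  Position 6 ('b'): new char, reset run to 1
  Position 7 ('c'): new char, reset run to 1
  Position 8 ('a'): new char, reset run to 1
  Position 9 ('a'): continues run of 'a', length=2
Longest run: 'c' with length 3

3


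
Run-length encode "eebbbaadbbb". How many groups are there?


Input: eebbbaadbbb
Scanning for consecutive runs:
  Group 1: 'e' x 2 (positions 0-1)
  Group 2: 'b' x 3 (positions 2-4)
  Group 3: 'a' x 2 (positions 5-6)
  Group 4: 'd' x 1 (positions 7-7)
  Group 5: 'b' x 3 (positions 8-10)
Total groups: 5

5


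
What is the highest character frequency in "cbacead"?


Input: cbacead
Character counts:
  'a': 2
  'b': 1
  'c': 2
  'd': 1
  'e': 1
Maximum frequency: 2

2


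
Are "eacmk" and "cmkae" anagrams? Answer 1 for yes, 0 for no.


Strings: "eacmk", "cmkae"
Sorted first:  acekm
Sorted second: acekm
Sorted forms match => anagrams

1


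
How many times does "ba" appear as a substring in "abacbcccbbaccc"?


Searching for "ba" in "abacbcccbbaccc"
Scanning each position:
  Position 0: "ab" => no
  Position 1: "ba" => MATCH
  Position 2: "ac" => no
  Position 3: "cb" => no
  Position 4: "bc" => no
  Position 5: "cc" => no
  Position 6: "cc" => no
  Position 7: "cb" => no
  Position 8: "bb" => no
  Position 9: "ba" => MATCH
  Position 10: "ac" => no
  Position 11: "cc" => no
  Position 12: "cc" => no
Total occurrences: 2

2


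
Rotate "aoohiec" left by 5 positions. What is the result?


Input: "aoohiec", rotate left by 5
First 5 characters: "aoohi"
Remaining characters: "ec"
Concatenate remaining + first: "ec" + "aoohi" = "ecaoohi"

ecaoohi


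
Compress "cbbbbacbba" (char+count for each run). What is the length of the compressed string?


Input: cbbbbacbba
Runs:
  'c' x 1 => "c1"
  'b' x 4 => "b4"
  'a' x 1 => "a1"
  'c' x 1 => "c1"
  'b' x 2 => "b2"
  'a' x 1 => "a1"
Compressed: "c1b4a1c1b2a1"
Compressed length: 12

12


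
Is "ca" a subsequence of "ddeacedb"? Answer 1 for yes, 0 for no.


Check if "ca" is a subsequence of "ddeacedb"
Greedy scan:
  Position 0 ('d'): no match needed
  Position 1 ('d'): no match needed
  Position 2 ('e'): no match needed
  Position 3 ('a'): no match needed
  Position 4 ('c'): matches sub[0] = 'c'
  Position 5 ('e'): no match needed
  Position 6 ('d'): no match needed
  Position 7 ('b'): no match needed
Only matched 1/2 characters => not a subsequence

0


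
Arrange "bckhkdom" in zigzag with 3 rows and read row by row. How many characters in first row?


Zigzag "bckhkdom" into 3 rows:
Placing characters:
  'b' => row 0
  'c' => row 1
  'k' => row 2
  'h' => row 1
  'k' => row 0
  'd' => row 1
  'o' => row 2
  'm' => row 1
Rows:
  Row 0: "bk"
  Row 1: "chdm"
  Row 2: "ko"
First row length: 2

2


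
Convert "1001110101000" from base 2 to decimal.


Input: "1001110101000" in base 2
Positional expansion:
  Digit '1' (value 1) x 2^12 = 4096
  Digit '0' (value 0) x 2^11 = 0
  Digit '0' (value 0) x 2^10 = 0
  Digit '1' (value 1) x 2^9 = 512
  Digit '1' (value 1) x 2^8 = 256
  Digit '1' (value 1) x 2^7 = 128
  Digit '0' (value 0) x 2^6 = 0
  Digit '1' (value 1) x 2^5 = 32
  Digit '0' (value 0) x 2^4 = 0
  Digit '1' (value 1) x 2^3 = 8
  Digit '0' (value 0) x 2^2 = 0
  Digit '0' (value 0) x 2^1 = 0
  Digit '0' (value 0) x 2^0 = 0
Sum = 5032

5032


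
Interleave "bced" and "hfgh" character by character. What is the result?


Interleaving "bced" and "hfgh":
  Position 0: 'b' from first, 'h' from second => "bh"
  Position 1: 'c' from first, 'f' from second => "cf"
  Position 2: 'e' from first, 'g' from second => "eg"
  Position 3: 'd' from first, 'h' from second => "dh"
Result: bhcfegdh

bhcfegdh


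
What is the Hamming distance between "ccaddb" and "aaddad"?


Comparing "ccaddb" and "aaddad" position by position:
  Position 0: 'c' vs 'a' => differ
  Position 1: 'c' vs 'a' => differ
  Position 2: 'a' vs 'd' => differ
  Position 3: 'd' vs 'd' => same
  Position 4: 'd' vs 'a' => differ
  Position 5: 'b' vs 'd' => differ
Total differences (Hamming distance): 5

5


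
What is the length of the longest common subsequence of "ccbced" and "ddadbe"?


LCS of "ccbced" and "ddadbe"
DP table:
           d    d    a    d    b    e
      0    0    0    0    0    0    0
  c   0    0    0    0    0    0    0
  c   0    0    0    0    0    0    0
  b   0    0    0    0    0    1    1
  c   0    0    0    0    0    1    1
  e   0    0    0    0    0    1    2
  d   0    1    1    1    1    1    2
LCS length = dp[6][6] = 2

2


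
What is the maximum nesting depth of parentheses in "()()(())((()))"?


Input: "()()(())((()))"
Tracking depth:
  Position 0 '(': depth becomes 1
  Position 1 ')': depth becomes 0
  Position 2 '(': depth becomes 1
  Position 3 ')': depth becomes 0
  Position 4 '(': depth becomes 1
  Position 5 '(': depth becomes 2
  Position 6 ')': depth becomes 1
  Position 7 ')': depth becomes 0
  Position 8 '(': depth becomes 1
  Position 9 '(': depth becomes 2
  Position 10 '(': depth becomes 3
  Position 11 ')': depth becomes 2
  Position 12 ')': depth becomes 1
  Position 13 ')': depth becomes 0
Maximum depth reached: 3

3


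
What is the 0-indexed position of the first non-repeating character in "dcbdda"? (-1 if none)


Input: dcbdda
Character frequencies:
  'a': 1
  'b': 1
  'c': 1
  'd': 3
Scanning left to right for freq == 1:
  Position 0 ('d'): freq=3, skip
  Position 1 ('c'): unique! => answer = 1

1


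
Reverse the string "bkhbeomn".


Input: bkhbeomn
Reading characters right to left:
  Position 7: 'n'
  Position 6: 'm'
  Position 5: 'o'
  Position 4: 'e'
  Position 3: 'b'
  Position 2: 'h'
  Position 1: 'k'
  Position 0: 'b'
Reversed: nmoebhkb

nmoebhkb


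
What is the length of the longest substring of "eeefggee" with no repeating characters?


Input: "eeefggee"
Sliding window (track last position of each char):
  Position 0 ('e'): window [0,0] length 1 -- new best
  Position 1 ('e'): repeat (last at 0), move window start to 1
  Position 1 ('e'): window [1,1] length 1
  Position 2 ('e'): repeat (last at 1), move window start to 2
  Position 2 ('e'): window [2,2] length 1
  Position 3 ('f'): window [2,3] length 2 -- new best
  Position 4 ('g'): window [2,4] length 3 -- new best
  Position 5 ('g'): repeat (last at 4), move window start to 5
  Position 5 ('g'): window [5,5] length 1
  Position 6 ('e'): window [5,6] length 2
  Position 7 ('e'): repeat (last at 6), move window start to 7
  Position 7 ('e'): window [7,7] length 1
Longest substring with no repeats: "efg" with length 3

3


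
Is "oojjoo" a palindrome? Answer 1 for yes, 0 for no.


Input: oojjoo
Reversed: oojjoo
  Compare pos 0 ('o') with pos 5 ('o'): match
  Compare pos 1 ('o') with pos 4 ('o'): match
  Compare pos 2 ('j') with pos 3 ('j'): match
Result: palindrome

1


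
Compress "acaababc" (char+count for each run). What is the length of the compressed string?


Input: acaababc
Runs:
  'a' x 1 => "a1"
  'c' x 1 => "c1"
  'a' x 2 => "a2"
  'b' x 1 => "b1"
  'a' x 1 => "a1"
  'b' x 1 => "b1"
  'c' x 1 => "c1"
Compressed: "a1c1a2b1a1b1c1"
Compressed length: 14

14


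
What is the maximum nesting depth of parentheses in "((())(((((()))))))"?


Input: "((())(((((()))))))"
Tracking depth:
  Position 0 '(': depth becomes 1
  Position 1 '(': depth becomes 2
  Position 2 '(': depth becomes 3
  Position 3 ')': depth becomes 2
  Position 4 ')': depth becomes 1
  Position 5 '(': depth becomes 2
  Position 6 '(': depth becomes 3
  Position 7 '(': depth becomes 4
  Position 8 '(': depth becomes 5
  Position 9 '(': depth becomes 6
  Position 10 '(': depth becomes 7
  Position 11 ')': depth becomes 6
  Position 12 ')': depth becomes 5
  Position 13 ')': depth becomes 4
  Position 14 ')': depth becomes 3
  Position 15 ')': depth becomes 2
  Position 16 ')': depth becomes 1
  Position 17 ')': depth becomes 0
Maximum depth reached: 7

7


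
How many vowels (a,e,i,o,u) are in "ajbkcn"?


Input: ajbkcn
Checking each character:
  'a' at position 0: vowel (running total: 1)
  'j' at position 1: consonant
  'b' at position 2: consonant
  'k' at position 3: consonant
  'c' at position 4: consonant
  'n' at position 5: consonant
Total vowels: 1

1


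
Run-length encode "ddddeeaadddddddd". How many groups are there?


Input: ddddeeaadddddddd
Scanning for consecutive runs:
  Group 1: 'd' x 4 (positions 0-3)
  Group 2: 'e' x 2 (positions 4-5)
  Group 3: 'a' x 2 (positions 6-7)
  Group 4: 'd' x 8 (positions 8-15)
Total groups: 4

4


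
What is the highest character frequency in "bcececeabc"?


Input: bcececeabc
Character counts:
  'a': 1
  'b': 2
  'c': 4
  'e': 3
Maximum frequency: 4

4


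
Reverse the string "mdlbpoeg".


Input: mdlbpoeg
Reading characters right to left:
  Position 7: 'g'
  Position 6: 'e'
  Position 5: 'o'
  Position 4: 'p'
  Position 3: 'b'
  Position 2: 'l'
  Position 1: 'd'
  Position 0: 'm'
Reversed: geopbldm

geopbldm


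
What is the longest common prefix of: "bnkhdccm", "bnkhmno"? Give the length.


Words: bnkhdccm, bnkhmno
  Position 0: all 'b' => match
  Position 1: all 'n' => match
  Position 2: all 'k' => match
  Position 3: all 'h' => match
  Position 4: ('d', 'm') => mismatch, stop
LCP = "bnkh" (length 4)

4


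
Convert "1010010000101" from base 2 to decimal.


Input: "1010010000101" in base 2
Positional expansion:
  Digit '1' (value 1) x 2^12 = 4096
  Digit '0' (value 0) x 2^11 = 0
  Digit '1' (value 1) x 2^10 = 1024
  Digit '0' (value 0) x 2^9 = 0
  Digit '0' (value 0) x 2^8 = 0
  Digit '1' (value 1) x 2^7 = 128
  Digit '0' (value 0) x 2^6 = 0
  Digit '0' (value 0) x 2^5 = 0
  Digit '0' (value 0) x 2^4 = 0
  Digit '0' (value 0) x 2^3 = 0
  Digit '1' (value 1) x 2^2 = 4
  Digit '0' (value 0) x 2^1 = 0
  Digit '1' (value 1) x 2^0 = 1
Sum = 5253

5253


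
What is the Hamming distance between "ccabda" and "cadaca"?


Comparing "ccabda" and "cadaca" position by position:
  Position 0: 'c' vs 'c' => same
  Position 1: 'c' vs 'a' => differ
  Position 2: 'a' vs 'd' => differ
  Position 3: 'b' vs 'a' => differ
  Position 4: 'd' vs 'c' => differ
  Position 5: 'a' vs 'a' => same
Total differences (Hamming distance): 4

4


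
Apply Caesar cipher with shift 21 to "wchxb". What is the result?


Caesar cipher: shift "wchxb" by 21
  'w' (pos 22) + 21 = pos 17 = 'r'
  'c' (pos 2) + 21 = pos 23 = 'x'
  'h' (pos 7) + 21 = pos 2 = 'c'
  'x' (pos 23) + 21 = pos 18 = 's'
  'b' (pos 1) + 21 = pos 22 = 'w'
Result: rxcsw

rxcsw


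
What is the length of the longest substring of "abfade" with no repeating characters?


Input: "abfade"
Sliding window (track last position of each char):
  Position 0 ('a'): window [0,0] length 1 -- new best
  Position 1 ('b'): window [0,1] length 2 -- new best
  Position 2 ('f'): window [0,2] length 3 -- new best
  Position 3 ('a'): repeat (last at 0), move window start to 1
  Position 3 ('a'): window [1,3] length 3
  Position 4 ('d'): window [1,4] length 4 -- new best
  Position 5 ('e'): window [1,5] length 5 -- new best
Longest substring with no repeats: "bfade" with length 5

5


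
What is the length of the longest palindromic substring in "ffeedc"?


Input: "ffeedc"
Checking substrings for palindromes:
  [0:2] "ff" (len 2) => palindrome
  [2:4] "ee" (len 2) => palindrome
Longest palindromic substring: "ff" with length 2

2


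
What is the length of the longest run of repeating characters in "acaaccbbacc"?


Input: "acaaccbbacc"
Scanning for longest run:
  Position 1 ('c'): new char, reset run to 1
  Position 2 ('a'): new char, reset run to 1
  Position 3 ('a'): continues run of 'a', length=2
  Position 4 ('c'): new char, reset run to 1
  Position 5 ('c'): continues run of 'c', length=2
  Position 6 ('b'): new char, reset run to 1
  Position 7 ('b'): continues run of 'b', length=2
  Position 8 ('a'): new char, reset run to 1
  Position 9 ('c'): new char, reset run to 1
  Position 10 ('c'): continues run of 'c', length=2
Longest run: 'a' with length 2

2


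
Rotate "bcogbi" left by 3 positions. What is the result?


Input: "bcogbi", rotate left by 3
First 3 characters: "bco"
Remaining characters: "gbi"
Concatenate remaining + first: "gbi" + "bco" = "gbibco"

gbibco


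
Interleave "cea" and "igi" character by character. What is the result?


Interleaving "cea" and "igi":
  Position 0: 'c' from first, 'i' from second => "ci"
  Position 1: 'e' from first, 'g' from second => "eg"
  Position 2: 'a' from first, 'i' from second => "ai"
Result: ciegai

ciegai


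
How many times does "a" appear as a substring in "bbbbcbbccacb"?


Searching for "a" in "bbbbcbbccacb"
Scanning each position:
  Position 0: "b" => no
  Position 1: "b" => no
  Position 2: "b" => no
  Position 3: "b" => no
  Position 4: "c" => no
  Position 5: "b" => no
  Position 6: "b" => no
  Position 7: "c" => no
  Position 8: "c" => no
  Position 9: "a" => MATCH
  Position 10: "c" => no
  Position 11: "b" => no
Total occurrences: 1

1


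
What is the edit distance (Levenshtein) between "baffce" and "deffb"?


Computing edit distance: "baffce" -> "deffb"
DP table:
           d    e    f    f    b
      0    1    2    3    4    5
  b   1    1    2    3    4    4
  a   2    2    2    3    4    5
  f   3    3    3    2    3    4
  f   4    4    4    3    2    3
  c   5    5    5    4    3    3
  e   6    6    5    5    4    4
Edit distance = dp[6][5] = 4

4


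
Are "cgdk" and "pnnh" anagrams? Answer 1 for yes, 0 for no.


Strings: "cgdk", "pnnh"
Sorted first:  cdgk
Sorted second: hnnp
Differ at position 0: 'c' vs 'h' => not anagrams

0


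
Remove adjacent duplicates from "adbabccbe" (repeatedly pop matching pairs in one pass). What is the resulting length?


Input: adbabccbe
Stack-based adjacent duplicate removal:
  Read 'a': push. Stack: a
  Read 'd': push. Stack: ad
  Read 'b': push. Stack: adb
  Read 'a': push. Stack: adba
  Read 'b': push. Stack: adbab
  Read 'c': push. Stack: adbabc
  Read 'c': matches stack top 'c' => pop. Stack: adbab
  Read 'b': matches stack top 'b' => pop. Stack: adba
  Read 'e': push. Stack: adbae
Final stack: "adbae" (length 5)

5
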